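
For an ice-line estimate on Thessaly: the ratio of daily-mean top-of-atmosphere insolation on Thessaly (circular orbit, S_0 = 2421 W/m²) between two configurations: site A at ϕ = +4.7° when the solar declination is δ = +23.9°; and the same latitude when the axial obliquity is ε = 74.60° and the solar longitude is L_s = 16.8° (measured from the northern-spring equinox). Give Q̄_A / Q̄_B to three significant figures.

Q̄_A / Q̄_B ≈ 0.970

— Configuration A (ϕ=+4.7°):
cos h₀ = −tan(+4.7°) tan(+23.900°) = -0.0364, h₀ = 1.6072 rad.
Bracket: h₀ sin ϕ sin δ + cos ϕ cos δ sin h₀ = 1.6072×0.08194×0.40514 + 0.99664×0.91425×0.99934 = 0.053354 + 0.910577 = 0.963931.
Q̄ = (S_0/π) × [bracket] = (2421/π) × 0.963931 = 742.83 W/m².
— Configuration B (ϕ=+4.7°):
Solar declination: sin δ = sin ε · sin L_s = sin 74.60° × sin 16.8° = 0.27865, so δ = +16.180°.
cos h₀ = −tan(+4.7°) tan(+16.180°) = -0.0239, h₀ = 1.5947 rad.
Bracket: h₀ sin ϕ sin δ + cos ϕ cos δ sin h₀ = 1.5947×0.08194×0.27865 + 0.99664×0.96039×0.99972 = 0.036411 + 0.956895 = 0.993306.
Q̄ = (S_0/π) × [bracket] = (2421/π) × 0.993306 = 765.47 W/m².
Ratio Q̄_A / Q̄_B = 742.83 / 765.47 = 0.9704.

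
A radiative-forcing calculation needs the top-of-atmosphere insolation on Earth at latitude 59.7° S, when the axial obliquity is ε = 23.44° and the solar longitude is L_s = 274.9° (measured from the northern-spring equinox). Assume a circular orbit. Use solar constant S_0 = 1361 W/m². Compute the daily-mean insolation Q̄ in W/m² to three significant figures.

Q̄ ≈ 491 W/m²

Solar declination: sin δ = sin ε · sin L_s = sin 23.44° × sin 274.9° = -0.39633, so δ = -23.349°.
cos h₀ = −tan(-59.7°) tan(-23.349°) = -0.7387, h₀ = 2.4020 rad.
Bracket: h₀ sin ϕ sin δ + cos ϕ cos δ sin h₀ = 2.4020×-0.86340×-0.39633 + 0.50453×0.91811×0.67399 = 0.821944 + 0.312202 = 1.134146.
Q̄ = (S_0/π) × [bracket] = (1361/π) × 1.134146 = 491.3 W/m².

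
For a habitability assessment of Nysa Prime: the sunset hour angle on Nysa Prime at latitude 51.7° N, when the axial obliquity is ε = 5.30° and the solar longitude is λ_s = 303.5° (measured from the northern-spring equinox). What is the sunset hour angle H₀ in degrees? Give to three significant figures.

Solar declination: sin δ = sin ε · sin λ_s = sin 5.30° × sin 303.5° = -0.07703, so δ = -4.418°.
cos H₀ = −tan φ · tan δ = −tan(+51.7°) × tan(-4.418°) = 0.0978, so H₀ = 1.4728 rad = 84.39°.

H₀ = 84.4°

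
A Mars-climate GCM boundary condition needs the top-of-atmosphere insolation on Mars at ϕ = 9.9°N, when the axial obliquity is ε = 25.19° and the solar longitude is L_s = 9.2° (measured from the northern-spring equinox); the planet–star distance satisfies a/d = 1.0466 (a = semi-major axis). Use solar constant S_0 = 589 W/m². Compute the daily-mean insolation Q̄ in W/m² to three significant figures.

Q̄ ≈ 206 W/m²

Solar declination: sin δ = sin ε · sin L_s = sin 25.19° × sin 9.2° = 0.06805, so δ = +3.902°.
cos h₀ = −tan(+9.9°) tan(+3.902°) = -0.0119, h₀ = 1.5827 rad.
Bracket: h₀ sin ϕ sin δ + cos ϕ cos δ sin h₀ = 1.5827×0.17193×0.06805 + 0.98511×0.99768×0.99993 = 0.018517 + 0.982756 = 1.001273.
Inverse-square distance factor (a/d)² = 1.0466² = 1.095372.
Q̄ = (S_0/π) × 1.095372 × [bracket] = (589/π) × 1.095372 × 1.001273 = 205.6 W/m².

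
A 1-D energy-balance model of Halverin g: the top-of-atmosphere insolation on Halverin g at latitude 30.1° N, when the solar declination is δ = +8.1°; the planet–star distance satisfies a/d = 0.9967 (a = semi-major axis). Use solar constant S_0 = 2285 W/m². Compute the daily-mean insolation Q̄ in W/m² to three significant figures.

Q̄ ≈ 701 W/m²

cos h₀ = −tan(+30.1°) tan(+8.100°) = -0.0825, h₀ = 1.6534 rad.
Bracket: h₀ sin ϕ sin δ + cos ϕ cos δ sin h₀ = 1.6534×0.50151×0.14090 + 0.86515×0.99002×0.99659 = 0.116834 + 0.853595 = 0.970429.
Inverse-square distance factor (a/d)² = 0.9967² = 0.993411.
Q̄ = (S_0/π) × 0.993411 × [bracket] = (2285/π) × 0.993411 × 0.970429 = 701.2 W/m².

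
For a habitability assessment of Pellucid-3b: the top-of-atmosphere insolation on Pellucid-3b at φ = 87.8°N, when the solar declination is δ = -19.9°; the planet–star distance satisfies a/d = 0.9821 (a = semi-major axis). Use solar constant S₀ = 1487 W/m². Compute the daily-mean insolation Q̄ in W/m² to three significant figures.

cos H₀ = −tan(+87.8°) tan(-19.900°) = 9.4230 ≥ 1 ⇒ polar night, H₀ = 0 and Q̄ = 0.
Inverse-square distance factor (a/d)² = 0.9821² = 0.964520.

Q̄ ≈ 0.00 W/m²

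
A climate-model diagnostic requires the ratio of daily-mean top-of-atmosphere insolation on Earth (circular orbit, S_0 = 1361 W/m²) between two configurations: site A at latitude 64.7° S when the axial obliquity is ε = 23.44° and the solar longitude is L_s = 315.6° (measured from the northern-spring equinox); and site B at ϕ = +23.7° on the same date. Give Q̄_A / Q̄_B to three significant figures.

Q̄_A / Q̄_B ≈ 1.25

— Configuration A (ϕ=-64.7°):
Solar declination: sin δ = sin ε · sin L_s = sin 23.44° × sin 315.6° = -0.27832, so δ = -16.160°.
cos h₀ = −tan(-64.7°) tan(-16.160°) = -0.6130, h₀ = 2.2307 rad.
Bracket: h₀ sin ϕ sin δ + cos ϕ cos δ sin h₀ = 2.2307×-0.90408×-0.27832 + 0.42736×0.96049×0.79008 = 0.561297 + 0.324308 = 0.885605.
Q̄ = (S_0/π) × [bracket] = (1361/π) × 0.885605 = 383.66 W/m².
— Configuration B (ϕ=+23.7°):
cos h₀ = −tan(+23.7°) tan(-16.160°) = 0.1272, h₀ = 1.4433 rad.
Bracket: h₀ sin ϕ sin δ + cos ϕ cos δ sin h₀ = 1.4433×0.40195×-0.27832 + 0.91566×0.96049×0.99188 = -0.161463 + 0.872341 = 0.710878.
Q̄ = (S_0/π) × [bracket] = (1361/π) × 0.710878 = 307.97 W/m².
Ratio Q̄_A / Q̄_B = 383.66 / 307.97 = 1.246.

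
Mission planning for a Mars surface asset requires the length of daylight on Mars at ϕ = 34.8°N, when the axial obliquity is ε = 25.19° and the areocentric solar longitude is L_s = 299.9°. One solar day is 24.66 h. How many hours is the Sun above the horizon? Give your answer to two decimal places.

10.14 h

sin δ = sin 25.19° × sin 299.9° = -0.36897, so δ = -21.652°.
cos h₀ = −tan ϕ · tan δ = −tan(+34.8°) × tan(-21.652°) = 0.2759, so h₀ = 1.2913 rad = 73.98°.
Daylight = 2h₀/(2π) × 24.66 h = (1.2913/π) × 24.66 = 10.14 h.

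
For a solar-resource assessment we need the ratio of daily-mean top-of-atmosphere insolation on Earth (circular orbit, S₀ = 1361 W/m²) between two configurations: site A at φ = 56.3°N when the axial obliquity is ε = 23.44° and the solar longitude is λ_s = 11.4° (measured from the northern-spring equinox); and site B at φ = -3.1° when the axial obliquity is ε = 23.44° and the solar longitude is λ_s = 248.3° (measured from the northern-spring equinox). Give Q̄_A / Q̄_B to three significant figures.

Q̄_A / Q̄_B ≈ 0.688

— Configuration A (φ=+56.3°):
Solar declination: sin δ = sin ε · sin λ_s = sin 23.44° × sin 11.4° = 0.07863, so δ = +4.510°.
cos H₀ = −tan(+56.3°) tan(+4.510°) = -0.1183, H₀ = 1.6893 rad.
Bracket: H₀ sin φ sin δ + cos φ cos δ sin H₀ = 1.6893×0.83195×0.07863 + 0.55484×0.99690×0.99298 = 0.110508 + 0.549237 = 0.659745.
Q̄ = (S₀/π) × [bracket] = (1361/π) × 0.659745 = 285.81 W/m².
— Configuration B (φ=-3.1°):
Solar declination: sin δ = sin ε · sin λ_s = sin 23.44° × sin 248.3° = -0.36960, so δ = -21.691°.
cos H₀ = −tan(-3.1°) tan(-21.691°) = -0.0215, H₀ = 1.5923 rad.
Bracket: H₀ sin φ sin δ + cos φ cos δ sin H₀ = 1.5923×-0.05408×-0.36960 + 0.99854×0.92919×0.99977 = 0.031827 + 0.927620 = 0.959447.
Q̄ = (S₀/π) × [bracket] = (1361/π) × 0.959447 = 415.65 W/m².
Ratio Q̄_A / Q̄_B = 285.81 / 415.65 = 0.6876.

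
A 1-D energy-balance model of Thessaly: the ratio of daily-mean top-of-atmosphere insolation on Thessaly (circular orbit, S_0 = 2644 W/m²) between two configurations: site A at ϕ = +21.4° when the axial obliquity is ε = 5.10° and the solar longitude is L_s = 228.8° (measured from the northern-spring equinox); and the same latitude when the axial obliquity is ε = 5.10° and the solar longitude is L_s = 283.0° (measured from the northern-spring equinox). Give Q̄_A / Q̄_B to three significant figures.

Q̄_A / Q̄_B ≈ 1.01

— Configuration A (ϕ=+21.4°):
Solar declination: sin δ = sin ε · sin L_s = sin 5.10° × sin 228.8° = -0.06689, so δ = -3.835°.
cos h₀ = −tan(+21.4°) tan(-3.835°) = 0.0263, h₀ = 1.5445 rad.
Bracket: h₀ sin ϕ sin δ + cos ϕ cos δ sin h₀ = 1.5445×0.36488×-0.06689 + 0.93106×0.99776×0.99965 = -0.037696 + 0.928649 = 0.890953.
Q̄ = (S_0/π) × [bracket] = (2644/π) × 0.890953 = 749.84 W/m².
— Configuration B (ϕ=+21.4°):
Solar declination: sin δ = sin ε · sin L_s = sin 5.10° × sin 283.0° = -0.08662, so δ = -4.969°.
cos h₀ = −tan(+21.4°) tan(-4.969°) = 0.0341, h₀ = 1.5367 rad.
Bracket: h₀ sin ϕ sin δ + cos ϕ cos δ sin h₀ = 1.5367×0.36488×-0.08662 + 0.93106×0.99624×0.99942 = -0.048569 + 0.927021 = 0.878452.
Q̄ = (S_0/π) × [bracket] = (2644/π) × 0.878452 = 739.32 W/m².
Ratio Q̄_A / Q̄_B = 749.84 / 739.32 = 1.014.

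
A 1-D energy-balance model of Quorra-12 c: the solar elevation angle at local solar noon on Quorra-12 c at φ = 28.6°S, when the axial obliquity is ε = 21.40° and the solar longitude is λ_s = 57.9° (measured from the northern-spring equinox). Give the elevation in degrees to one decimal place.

Solar declination: sin δ = sin ε · sin λ_s = sin 21.40° × sin 57.9° = 0.30910, so δ = +18.005°.
At local noon the hour angle is zero, so the zenith angle equals |φ − δ| = |-28.6° − (+18.005°)| = 46.605°.
Elevation = 90° − 46.605° = 43.4°.

43.4°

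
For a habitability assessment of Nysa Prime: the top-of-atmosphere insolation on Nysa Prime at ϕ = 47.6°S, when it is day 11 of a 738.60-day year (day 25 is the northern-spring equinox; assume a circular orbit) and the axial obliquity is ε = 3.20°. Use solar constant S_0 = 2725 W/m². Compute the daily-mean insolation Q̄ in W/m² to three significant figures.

Q̄ ≈ 592 W/m²

Solar longitude: L_s = 360° × (11 − 25)/738.60 = -6.824°, i.e. -6.824° + 360° = 353.176°.
sin δ = sin 3.20° × sin 353.176° = -0.00663, so δ = -0.380°.
cos h₀ = −tan(-47.6°) tan(-0.380°) = -0.0073, h₀ = 1.5781 rad.
Bracket: h₀ sin ϕ sin δ + cos ϕ cos δ sin h₀ = 1.5781×-0.73846×-0.00663 + 0.67430×0.99998×0.99997 = 0.007726 + 0.674266 = 0.681992.
Q̄ = (S_0/π) × [bracket] = (2725/π) × 0.681992 = 591.6 W/m².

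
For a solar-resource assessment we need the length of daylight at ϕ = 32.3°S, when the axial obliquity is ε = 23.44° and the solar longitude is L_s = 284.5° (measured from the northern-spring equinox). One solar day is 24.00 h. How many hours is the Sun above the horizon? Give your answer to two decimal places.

14.04 h

Solar declination: sin δ = sin ε · sin L_s = sin 23.44° × sin 284.5° = -0.38512, so δ = -22.651°.
cos h₀ = −tan ϕ · tan δ = −tan(-32.3°) × tan(-22.651°) = -0.2638, so h₀ = 1.8378 rad = 105.30°.
Daylight = 2h₀/(2π) × 24.00 h = (1.8378/π) × 24.00 = 14.04 h.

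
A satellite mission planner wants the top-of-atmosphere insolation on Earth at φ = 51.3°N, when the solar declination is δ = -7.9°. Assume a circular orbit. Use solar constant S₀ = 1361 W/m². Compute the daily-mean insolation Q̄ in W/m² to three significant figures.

cos H₀ = −tan(+51.3°) tan(-7.900°) = 0.1732, H₀ = 1.3967 rad.
Bracket: H₀ sin φ sin δ + cos φ cos δ sin H₀ = 1.3967×0.78043×-0.13744 + 0.62524×0.99051×0.98489 = -0.149813 + 0.609949 = 0.460136.
Q̄ = (S₀/π) × [bracket] = (1361/π) × 0.460136 = 199.3 W/m².

Q̄ ≈ 199 W/m²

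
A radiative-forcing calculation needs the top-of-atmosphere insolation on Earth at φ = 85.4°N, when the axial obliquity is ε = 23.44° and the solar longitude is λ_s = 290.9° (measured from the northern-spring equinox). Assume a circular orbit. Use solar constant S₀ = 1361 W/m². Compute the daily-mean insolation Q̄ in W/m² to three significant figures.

Q̄ ≈ 0.00 W/m²

Solar declination: sin δ = sin ε · sin λ_s = sin 23.44° × sin 290.9° = -0.37162, so δ = -21.815°.
cos H₀ = −tan(+85.4°) tan(-21.815°) = 4.9750 ≥ 1 ⇒ polar night, H₀ = 0 and Q̄ = 0.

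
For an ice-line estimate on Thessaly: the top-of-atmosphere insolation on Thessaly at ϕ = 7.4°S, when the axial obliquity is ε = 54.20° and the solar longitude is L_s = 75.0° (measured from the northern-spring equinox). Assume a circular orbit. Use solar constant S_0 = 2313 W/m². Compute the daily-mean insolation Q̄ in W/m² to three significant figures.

Solar declination: sin δ = sin ε · sin L_s = sin 54.20° × sin 75.0° = 0.78343, so δ = +51.575°.
cos h₀ = −tan(-7.4°) tan(+51.575°) = 0.1637, h₀ = 1.4063 rad.
Bracket: h₀ sin ϕ sin δ + cos ϕ cos δ sin h₀ = 1.4063×-0.12880×0.78343 + 0.99167×0.62148×0.98651 = -0.141904 + 0.607989 = 0.466085.
Q̄ = (S_0/π) × [bracket] = (2313/π) × 0.466085 = 343.2 W/m².

Q̄ ≈ 343 W/m²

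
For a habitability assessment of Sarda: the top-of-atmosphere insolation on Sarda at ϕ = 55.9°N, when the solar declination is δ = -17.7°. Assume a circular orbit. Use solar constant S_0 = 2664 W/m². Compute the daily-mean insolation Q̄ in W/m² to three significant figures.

Q̄ ≈ 169 W/m²

cos h₀ = −tan(+55.9°) tan(-17.700°) = 0.4714, h₀ = 1.0800 rad.
Bracket: h₀ sin ϕ sin δ + cos ϕ cos δ sin h₀ = 1.0800×0.82806×-0.30403 + 0.56064×0.95266×0.88194 = -0.271895 + 0.471044 = 0.199149.
Q̄ = (S_0/π) × [bracket] = (2664/π) × 0.199149 = 168.9 W/m².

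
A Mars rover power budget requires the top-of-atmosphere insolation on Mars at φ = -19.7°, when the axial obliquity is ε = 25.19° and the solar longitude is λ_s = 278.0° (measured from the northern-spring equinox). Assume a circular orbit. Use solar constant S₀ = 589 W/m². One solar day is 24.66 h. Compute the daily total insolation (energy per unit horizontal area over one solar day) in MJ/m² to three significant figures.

Solar declination: sin δ = sin ε · sin λ_s = sin 25.19° × sin 278.0° = -0.42148, so δ = -24.928°.
cos H₀ = −tan(-19.7°) tan(-24.928°) = -0.1664, H₀ = 1.7380 rad.
Bracket: H₀ sin φ sin δ + cos φ cos δ sin H₀ = 1.7380×-0.33710×-0.42148 + 0.94147×0.90684×0.98606 = 0.246937 + 0.841861 = 1.088798.
Q̄ = (S₀/π) × [bracket] = (589/π) × 1.088798 = 204.13 W/m².
Daily total = Q̄ × 24.66 h × 3600 s/h = 204.13 × 24.66 × 3600 / 10⁶ = 18.12 MJ/m².

18.1 MJ/m²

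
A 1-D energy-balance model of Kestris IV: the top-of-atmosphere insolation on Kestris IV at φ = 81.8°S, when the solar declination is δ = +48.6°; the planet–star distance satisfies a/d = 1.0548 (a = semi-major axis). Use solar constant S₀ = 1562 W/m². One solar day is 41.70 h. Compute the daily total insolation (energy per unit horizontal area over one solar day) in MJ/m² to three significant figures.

cos H₀ = −tan(-81.8°) tan(+48.600°) = 7.8713 ≥ 1 ⇒ polar night, H₀ = 0 and Q̄ = 0.
Inverse-square distance factor (a/d)² = 1.0548² = 1.112603.
Daily total = Q̄ × 41.70 h × 3600 s/h = 0.00 MJ/m².

0.00 MJ/m²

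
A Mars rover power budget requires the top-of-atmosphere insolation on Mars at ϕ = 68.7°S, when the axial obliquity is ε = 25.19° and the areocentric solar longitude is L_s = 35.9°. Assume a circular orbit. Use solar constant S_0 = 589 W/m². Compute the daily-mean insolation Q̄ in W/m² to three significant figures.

Q̄ ≈ 12.5 W/m²

sin δ = sin 25.19° × sin 35.9° = 0.24957, so δ = +14.452°.
cos h₀ = −tan(-68.7°) tan(+14.452°) = 0.6610, h₀ = 0.8486 rad.
Bracket: h₀ sin ϕ sin δ + cos ϕ cos δ sin h₀ = 0.8486×-0.93169×0.24957 + 0.36325×0.96836×0.75035 = -0.197318 + 0.263941 = 0.066623.
Q̄ = (S_0/π) × [bracket] = (589/π) × 0.066623 = 12.49 W/m².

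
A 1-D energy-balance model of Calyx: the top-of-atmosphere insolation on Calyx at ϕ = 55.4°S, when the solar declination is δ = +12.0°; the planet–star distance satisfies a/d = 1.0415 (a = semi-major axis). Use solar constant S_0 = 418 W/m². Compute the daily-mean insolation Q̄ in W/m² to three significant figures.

cos h₀ = −tan(-55.4°) tan(+12.000°) = 0.3081, h₀ = 1.2576 rad.
Bracket: h₀ sin ϕ sin δ + cos ϕ cos δ sin h₀ = 1.2576×-0.82314×0.20791 + 0.56784×0.97815×0.95135 = -0.215224 + 0.528411 = 0.313187.
Inverse-square distance factor (a/d)² = 1.0415² = 1.084722.
Q̄ = (S_0/π) × 1.084722 × [bracket] = (418/π) × 1.084722 × 0.313187 = 45.20 W/m².

Q̄ ≈ 45.2 W/m²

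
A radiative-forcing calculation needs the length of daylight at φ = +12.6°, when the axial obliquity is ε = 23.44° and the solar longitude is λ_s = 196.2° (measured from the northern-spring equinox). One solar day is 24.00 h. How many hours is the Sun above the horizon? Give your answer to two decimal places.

Solar declination: sin δ = sin ε · sin λ_s = sin 23.44° × sin 196.2° = -0.11098, so δ = -6.372°.
cos H₀ = −tan φ · tan δ = −tan(+12.6°) × tan(-6.372°) = 0.0250, so H₀ = 1.5458 rad = 88.57°.
Daylight = 2H₀/(2π) × 24.00 h = (1.5458/π) × 24.00 = 11.81 h.

11.81 h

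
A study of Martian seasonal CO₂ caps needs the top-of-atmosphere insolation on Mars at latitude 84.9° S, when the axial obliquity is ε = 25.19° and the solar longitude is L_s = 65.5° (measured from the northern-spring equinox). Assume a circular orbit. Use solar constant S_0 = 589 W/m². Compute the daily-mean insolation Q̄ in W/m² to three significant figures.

Solar declination: sin δ = sin ε · sin L_s = sin 25.19° × sin 65.5° = 0.38730, so δ = +22.787°.
cos h₀ = −tan(-84.9°) tan(+22.787°) = 4.7070 ≥ 1 ⇒ polar night, h₀ = 0 and Q̄ = 0.

Q̄ ≈ 0.00 W/m²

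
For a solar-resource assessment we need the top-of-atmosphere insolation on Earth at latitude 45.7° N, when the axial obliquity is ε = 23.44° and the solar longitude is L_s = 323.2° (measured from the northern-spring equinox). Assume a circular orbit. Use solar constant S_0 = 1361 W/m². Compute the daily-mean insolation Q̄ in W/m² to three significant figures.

Q̄ ≈ 187 W/m²

Solar declination: sin δ = sin ε · sin L_s = sin 23.44° × sin 323.2° = -0.23828, so δ = -13.785°.
cos h₀ = −tan(+45.7°) tan(-13.785°) = 0.2514, h₀ = 1.3166 rad.
Bracket: h₀ sin ϕ sin δ + cos ϕ cos δ sin h₀ = 1.3166×0.71569×-0.23828 + 0.69842×0.97120×0.96788 = -0.224526 + 0.656518 = 0.431992.
Q̄ = (S_0/π) × [bracket] = (1361/π) × 0.431992 = 187.1 W/m².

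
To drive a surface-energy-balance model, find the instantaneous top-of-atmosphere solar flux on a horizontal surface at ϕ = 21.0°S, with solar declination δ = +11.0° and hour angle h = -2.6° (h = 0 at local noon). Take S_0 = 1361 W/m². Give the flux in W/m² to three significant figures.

1.15e+03 W/m²

cos θ_z = sin ϕ sin δ + cos ϕ cos δ cos h = -0.068380 + 0.915485 = 0.847105.
Flux = S_0 · cos θ_z = 1361 × 0.847105 = 1153 W/m².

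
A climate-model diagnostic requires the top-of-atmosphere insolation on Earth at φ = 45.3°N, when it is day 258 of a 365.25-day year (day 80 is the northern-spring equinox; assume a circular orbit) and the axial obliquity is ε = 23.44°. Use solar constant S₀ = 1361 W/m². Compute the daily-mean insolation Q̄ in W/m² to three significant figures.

Q̄ ≈ 320 W/m²

Solar longitude: λ_s = 360° × (258 − 80)/365.25 = 175.441°.
sin δ = sin 23.44° × sin 175.441° = 0.03162, so δ = +1.812°.
cos H₀ = −tan(+45.3°) tan(+1.812°) = -0.0320, H₀ = 1.6028 rad.
Bracket: H₀ sin φ sin δ + cos φ cos δ sin H₀ = 1.6028×0.71080×0.03162 + 0.70339×0.99950×0.99949 = 0.036024 + 0.702680 = 0.738704.
Q̄ = (S₀/π) × [bracket] = (1361/π) × 0.738704 = 320.0 W/m².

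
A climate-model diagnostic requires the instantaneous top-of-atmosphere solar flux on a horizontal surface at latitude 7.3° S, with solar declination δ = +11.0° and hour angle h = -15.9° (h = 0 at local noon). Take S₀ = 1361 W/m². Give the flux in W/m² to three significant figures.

cos θ_z = sin φ sin δ + cos φ cos δ cos h = -0.024245 + 0.936419 = 0.912174.
Flux = S₀ · cos θ_z = 1361 × 0.912174 = 1241 W/m².

1.24e+03 W/m²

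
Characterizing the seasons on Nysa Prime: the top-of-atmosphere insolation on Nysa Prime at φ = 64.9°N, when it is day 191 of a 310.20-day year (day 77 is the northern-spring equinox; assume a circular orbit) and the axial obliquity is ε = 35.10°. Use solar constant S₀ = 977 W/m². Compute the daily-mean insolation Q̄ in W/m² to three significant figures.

Solar longitude: λ_s = 360° × (191 − 77)/310.20 = 132.302°.
sin δ = sin 35.10° × sin 132.302° = 0.42528, so δ = +25.168°.
cos H₀ = −tan(+64.9°) tan(+25.168°) = -1.0031 ≤ −1 ⇒ polar day, H₀ = π.
Bracket: H₀ sin φ sin δ + cos φ cos δ sin H₀ = 3.1416×0.90557×0.42528 + 0.42420×0.90506×0.00000 = 1.209896 + 0.000000 = 1.209896.
Q̄ = (S₀/π) × [bracket] = (977/π) × 1.209896 = 376.3 W/m².

Q̄ ≈ 376 W/m²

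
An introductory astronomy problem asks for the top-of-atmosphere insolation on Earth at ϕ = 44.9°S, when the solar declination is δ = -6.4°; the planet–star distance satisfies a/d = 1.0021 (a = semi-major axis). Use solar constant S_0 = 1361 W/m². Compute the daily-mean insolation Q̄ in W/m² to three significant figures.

cos h₀ = −tan(-44.9°) tan(-6.400°) = -0.1118, h₀ = 1.6828 rad.
Bracket: h₀ sin ϕ sin δ + cos ϕ cos δ sin h₀ = 1.6828×-0.70587×-0.11147 + 0.70834×0.99377×0.99373 = 0.132408 + 0.699513 = 0.831921.
Inverse-square distance factor (a/d)² = 1.0021² = 1.004204.
Q̄ = (S_0/π) × 1.004204 × [bracket] = (1361/π) × 1.004204 × 0.831921 = 361.9 W/m².

Q̄ ≈ 362 W/m²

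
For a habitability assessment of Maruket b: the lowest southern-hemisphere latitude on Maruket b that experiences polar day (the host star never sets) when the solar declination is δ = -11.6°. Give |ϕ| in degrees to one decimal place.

|ϕ| = 78.4°

Polar day requires cos h₀ = −tan ϕ tan δ ≤ −1, i.e. tan ϕ tan δ ≥ 1.
The boundary is |tan ϕ| · |tan δ| = 1, so |ϕ| = 90° − |δ| = 90° − 11.6° = 78.4° in the southern hemisphere.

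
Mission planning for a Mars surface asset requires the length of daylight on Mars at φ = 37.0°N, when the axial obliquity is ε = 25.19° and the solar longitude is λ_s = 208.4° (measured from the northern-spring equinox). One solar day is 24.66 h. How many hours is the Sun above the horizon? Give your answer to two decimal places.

Solar declination: sin δ = sin ε · sin λ_s = sin 25.19° × sin 208.4° = -0.20244, so δ = -11.679°.
cos H₀ = −tan φ · tan δ = −tan(+37.0°) × tan(-11.679°) = 0.1558, so H₀ = 1.4144 rad = 81.04°.
Daylight = 2H₀/(2π) × 24.66 h = (1.4144/π) × 24.66 = 11.10 h.

11.10 h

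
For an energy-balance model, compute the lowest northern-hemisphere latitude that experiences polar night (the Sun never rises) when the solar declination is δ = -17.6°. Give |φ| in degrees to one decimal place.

|φ| = 72.4°

Polar night requires cos H₀ = −tan φ tan δ ≥ 1, i.e. tan φ tan δ ≤ −1.
The boundary is |tan φ| · |tan δ| = 1, so |φ| = 90° − |δ| = 90° − 17.6° = 72.4° in the northern hemisphere.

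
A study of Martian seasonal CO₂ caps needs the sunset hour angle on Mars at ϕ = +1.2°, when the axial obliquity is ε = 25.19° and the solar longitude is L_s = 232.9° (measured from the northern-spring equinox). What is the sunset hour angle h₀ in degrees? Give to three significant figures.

h₀ = 89.6°

Solar declination: sin δ = sin ε · sin L_s = sin 25.19° × sin 232.9° = -0.33947, so δ = -19.845°.
cos h₀ = −tan ϕ · tan δ = −tan(+1.2°) × tan(-19.845°) = 0.0076, so h₀ = 1.5632 rad = 89.57°.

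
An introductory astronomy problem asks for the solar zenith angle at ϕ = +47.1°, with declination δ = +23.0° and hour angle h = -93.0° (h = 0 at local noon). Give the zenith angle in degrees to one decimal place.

cos θ_z = sin ϕ sin δ + cos ϕ cos δ cos h = 0.286227 + -0.032794 = 0.253433.
θ_z = arccos(0.253433) = 75.3°.

θ_z = 75.3°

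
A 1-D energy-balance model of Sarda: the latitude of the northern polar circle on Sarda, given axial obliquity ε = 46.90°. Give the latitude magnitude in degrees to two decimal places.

The polar circle is the lowest latitude that experiences at least one full rotation of continuous daylight at the northern-summer solstice; it lies at |ϕ| = 90° − ε = 90° − 46.90° = 43.10°.

43.10°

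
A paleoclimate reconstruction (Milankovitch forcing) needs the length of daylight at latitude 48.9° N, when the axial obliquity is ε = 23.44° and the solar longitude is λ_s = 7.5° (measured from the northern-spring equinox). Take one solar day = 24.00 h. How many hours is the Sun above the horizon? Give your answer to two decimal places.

Solar declination: sin δ = sin ε · sin λ_s = sin 23.44° × sin 7.5° = 0.05192, so δ = +2.976°.
cos H₀ = −tan φ · tan δ = −tan(+48.9°) × tan(+2.976°) = -0.0596, so H₀ = 1.6304 rad = 93.42°.
Daylight = 2H₀/(2π) × 24.00 h = (1.6304/π) × 24.00 = 12.46 h.

12.46 h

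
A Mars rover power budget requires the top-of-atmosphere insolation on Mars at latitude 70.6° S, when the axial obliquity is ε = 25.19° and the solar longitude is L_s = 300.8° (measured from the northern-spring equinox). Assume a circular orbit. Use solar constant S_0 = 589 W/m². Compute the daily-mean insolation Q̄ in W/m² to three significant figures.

Solar declination: sin δ = sin ε · sin L_s = sin 25.19° × sin 300.8° = -0.36559, so δ = -21.444°.
cos h₀ = −tan(-70.6°) tan(-21.444°) = -1.1154 ≤ −1 ⇒ polar day, h₀ = π.
Bracket: h₀ sin ϕ sin δ + cos ϕ cos δ sin h₀ = 3.1416×-0.94322×-0.36559 + 0.33216×0.93078×0.00000 = 1.083324 + 0.000000 = 1.083324.
Q̄ = (S_0/π) × [bracket] = (589/π) × 1.083324 = 203.1 W/m².

Q̄ ≈ 203 W/m²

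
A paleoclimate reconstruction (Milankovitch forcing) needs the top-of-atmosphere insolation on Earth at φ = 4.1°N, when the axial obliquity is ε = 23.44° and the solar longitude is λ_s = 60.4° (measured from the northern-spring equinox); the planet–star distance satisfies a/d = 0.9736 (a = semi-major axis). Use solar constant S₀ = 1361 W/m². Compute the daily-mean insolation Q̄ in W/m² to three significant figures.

Solar declination: sin δ = sin ε · sin λ_s = sin 23.44° × sin 60.4° = 0.34588, so δ = +20.235°.
cos H₀ = −tan(+4.1°) tan(+20.235°) = -0.0264, H₀ = 1.5972 rad.
Bracket: H₀ sin φ sin δ + cos φ cos δ sin H₀ = 1.5972×0.07150×0.34588 + 0.99744×0.93828×0.99965 = 0.039499 + 0.935550 = 0.975049.
Inverse-square distance factor (a/d)² = 0.9736² = 0.947897.
Q̄ = (S₀/π) × 0.947897 × [bracket] = (1361/π) × 0.947897 × 0.975049 = 400.4 W/m².

Q̄ ≈ 400 W/m²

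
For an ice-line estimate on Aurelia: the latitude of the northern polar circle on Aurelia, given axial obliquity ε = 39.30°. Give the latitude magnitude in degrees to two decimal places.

The polar circle is the lowest latitude that experiences at least one full rotation of continuous daylight at the northern-summer solstice; it lies at |φ| = 90° − ε = 90° − 39.30° = 50.70°.

50.70°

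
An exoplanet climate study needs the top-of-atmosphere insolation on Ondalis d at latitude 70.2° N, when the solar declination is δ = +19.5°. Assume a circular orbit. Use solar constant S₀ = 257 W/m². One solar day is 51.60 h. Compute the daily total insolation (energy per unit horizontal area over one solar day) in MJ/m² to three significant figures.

15.0 MJ/m²

cos H₀ = −tan(+70.2°) tan(+19.500°) = -0.9836, H₀ = 2.9602 rad.
Bracket: H₀ sin φ sin δ + cos φ cos δ sin H₀ = 2.9602×0.94088×0.33381 + 0.33874×0.94264×0.18035 = 0.929725 + 0.057588 = 0.987313.
Q̄ = (S₀/π) × [bracket] = (257/π) × 0.987313 = 80.768 W/m².
Daily total = Q̄ × 51.60 h × 3600 s/h = 80.768 × 51.60 × 3600 / 10⁶ = 15.00 MJ/m².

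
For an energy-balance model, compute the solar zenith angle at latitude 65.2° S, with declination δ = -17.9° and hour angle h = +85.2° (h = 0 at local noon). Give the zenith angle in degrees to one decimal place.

cos θ_z = sin φ sin δ + cos φ cos δ cos h = 0.279011 + 0.033400 = 0.312411.
θ_z = arccos(0.312411) = 71.8°.

θ_z = 71.8°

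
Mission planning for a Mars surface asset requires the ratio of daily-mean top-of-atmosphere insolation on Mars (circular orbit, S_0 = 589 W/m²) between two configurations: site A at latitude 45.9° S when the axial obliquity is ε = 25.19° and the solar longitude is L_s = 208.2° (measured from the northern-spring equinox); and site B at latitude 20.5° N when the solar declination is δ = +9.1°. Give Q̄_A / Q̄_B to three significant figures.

Q̄_A / Q̄_B ≈ 0.912

— Configuration A (ϕ=-45.9°):
Solar declination: sin δ = sin ε · sin L_s = sin 25.19° × sin 208.2° = -0.20113, so δ = -11.603°.
cos h₀ = −tan(-45.9°) tan(-11.603°) = -0.2119, h₀ = 1.7843 rad.
Bracket: h₀ sin ϕ sin δ + cos ϕ cos δ sin h₀ = 1.7843×-0.71813×-0.20113 + 0.69591×0.97957×0.97730 = 0.257720 + 0.666218 = 0.923938.
Q̄ = (S_0/π) × [bracket] = (589/π) × 0.923938 = 173.22 W/m².
— Configuration B (ϕ=+20.5°):
cos h₀ = −tan(+20.5°) tan(+9.100°) = -0.0599, h₀ = 1.6307 rad.
Bracket: h₀ sin ϕ sin δ + cos ϕ cos δ sin h₀ = 1.6307×0.35021×0.15816 + 0.93667×0.98741×0.99821 = 0.090323 + 0.923222 = 1.013545.
Q̄ = (S_0/π) × [bracket] = (589/π) × 1.013545 = 190.02 W/m².
Ratio Q̄_A / Q̄_B = 173.22 / 190.02 = 0.9116.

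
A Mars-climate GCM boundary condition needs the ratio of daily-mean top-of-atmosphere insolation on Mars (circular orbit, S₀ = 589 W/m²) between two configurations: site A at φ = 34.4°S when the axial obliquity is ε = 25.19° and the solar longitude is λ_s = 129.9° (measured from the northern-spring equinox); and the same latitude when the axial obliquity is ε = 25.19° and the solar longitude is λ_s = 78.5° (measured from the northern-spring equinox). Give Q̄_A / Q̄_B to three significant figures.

— Configuration A (φ=-34.4°):
Solar declination: sin δ = sin ε · sin λ_s = sin 25.19° × sin 129.9° = 0.32652, so δ = +19.058°.
cos H₀ = −tan(-34.4°) tan(+19.058°) = 0.2365, H₀ = 1.3320 rad.
Bracket: H₀ sin φ sin δ + cos φ cos δ sin H₀ = 1.3320×-0.56497×0.32652 + 0.82511×0.94519×0.97162 = -0.245719 + 0.757753 = 0.512034.
Q̄ = (S₀/π) × [bracket] = (589/π) × 0.512034 = 95.998 W/m².
— Configuration B (φ=-34.4°):
Solar declination: sin δ = sin ε · sin λ_s = sin 25.19° × sin 78.5° = 0.41708, so δ = +24.650°.
cos H₀ = −tan(-34.4°) tan(+24.650°) = 0.3142, H₀ = 1.2512 rad.
Bracket: H₀ sin φ sin δ + cos φ cos δ sin H₀ = 1.2512×-0.56497×0.41708 + 0.82511×0.90887×0.94935 = -0.294830 + 0.711934 = 0.417104.
Q̄ = (S₀/π) × [bracket] = (589/π) × 0.417104 = 78.201 W/m².
Ratio Q̄_A / Q̄_B = 95.998 / 78.201 = 1.228.

Q̄_A / Q̄_B ≈ 1.23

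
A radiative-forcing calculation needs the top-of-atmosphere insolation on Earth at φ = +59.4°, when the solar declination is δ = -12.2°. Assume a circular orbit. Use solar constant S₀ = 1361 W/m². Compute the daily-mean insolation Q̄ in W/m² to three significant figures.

Q̄ ≈ 106 W/m²

cos H₀ = −tan(+59.4°) tan(-12.200°) = 0.3656, H₀ = 1.1965 rad.
Bracket: H₀ sin φ sin δ + cos φ cos δ sin H₀ = 1.1965×0.86074×-0.21132 + 0.50904×0.97742×0.93078 = -0.217633 + 0.463106 = 0.245473.
Q̄ = (S₀/π) × [bracket] = (1361/π) × 0.245473 = 106.3 W/m².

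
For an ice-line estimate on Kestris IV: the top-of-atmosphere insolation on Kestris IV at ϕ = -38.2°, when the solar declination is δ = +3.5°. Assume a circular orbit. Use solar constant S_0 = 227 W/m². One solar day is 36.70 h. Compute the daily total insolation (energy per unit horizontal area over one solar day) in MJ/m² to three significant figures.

cos h₀ = −tan(-38.2°) tan(+3.500°) = 0.0481, h₀ = 1.5226 rad.
Bracket: h₀ sin ϕ sin δ + cos ϕ cos δ sin h₀ = 1.5226×-0.61841×0.06105 + 0.78586×0.99813×0.99884 = -0.057484 + 0.783481 = 0.725997.
Q̄ = (S_0/π) × [bracket] = (227/π) × 0.725997 = 52.458 W/m².
Daily total = Q̄ × 36.70 h × 3600 s/h = 52.458 × 36.70 × 3600 / 10⁶ = 6.931 MJ/m².

6.93 MJ/m²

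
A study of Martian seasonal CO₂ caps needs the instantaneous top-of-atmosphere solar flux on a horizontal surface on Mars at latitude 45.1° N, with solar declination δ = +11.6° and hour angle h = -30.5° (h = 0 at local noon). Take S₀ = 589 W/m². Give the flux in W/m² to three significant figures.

cos θ_z = sin φ sin δ + cos φ cos δ cos h = 0.142432 + 0.595777 = 0.738209.
Flux = S₀ · cos θ_z = 589 × 0.738209 = 434.8 W/m².

435 W/m²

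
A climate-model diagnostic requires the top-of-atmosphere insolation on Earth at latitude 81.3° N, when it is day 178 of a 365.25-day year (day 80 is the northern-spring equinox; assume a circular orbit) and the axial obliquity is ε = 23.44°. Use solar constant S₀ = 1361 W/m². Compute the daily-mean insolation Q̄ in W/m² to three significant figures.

Solar longitude: λ_s = 360° × (178 − 80)/365.25 = 96.591°.
sin δ = sin 23.44° × sin 96.591° = 0.39516, so δ = +23.276°.
cos H₀ = −tan(+81.3°) tan(+23.276°) = -2.8112 ≤ −1 ⇒ polar day, H₀ = π.
Bracket: H₀ sin φ sin δ + cos φ cos δ sin H₀ = 3.1416×0.98849×0.39516 + 0.15126×0.91861×0.00000 = 1.227146 + 0.000000 = 1.227146.
Q̄ = (S₀/π) × [bracket] = (1361/π) × 1.227146 = 531.6 W/m².

Q̄ ≈ 532 W/m²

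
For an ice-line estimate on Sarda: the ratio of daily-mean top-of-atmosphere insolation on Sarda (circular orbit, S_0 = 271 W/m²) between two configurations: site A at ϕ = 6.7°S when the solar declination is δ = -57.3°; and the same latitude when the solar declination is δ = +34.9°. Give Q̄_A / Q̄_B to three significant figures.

Q̄_A / Q̄_B ≈ 0.982

— Configuration A (ϕ=-6.7°):
cos h₀ = −tan(-6.7°) tan(-57.300°) = -0.1830, h₀ = 1.7548 rad.
Bracket: h₀ sin ϕ sin δ + cos ϕ cos δ sin h₀ = 1.7548×-0.11667×-0.84151 + 0.99317×0.54024×0.98312 = 0.172284 + 0.527493 = 0.699777.
Q̄ = (S_0/π) × [bracket] = (271/π) × 0.699777 = 60.364 W/m².
— Configuration B (ϕ=-6.7°):
cos h₀ = −tan(-6.7°) tan(+34.900°) = 0.0820, h₀ = 1.4888 rad.
Bracket: h₀ sin ϕ sin δ + cos ϕ cos δ sin h₀ = 1.4888×-0.11667×0.57215 + 0.99317×0.82015×0.99664 = -0.099381 + 0.811811 = 0.712430.
Q̄ = (S_0/π) × [bracket] = (271/π) × 0.712430 = 61.456 W/m².
Ratio Q̄_A / Q̄_B = 60.364 / 61.456 = 0.9822.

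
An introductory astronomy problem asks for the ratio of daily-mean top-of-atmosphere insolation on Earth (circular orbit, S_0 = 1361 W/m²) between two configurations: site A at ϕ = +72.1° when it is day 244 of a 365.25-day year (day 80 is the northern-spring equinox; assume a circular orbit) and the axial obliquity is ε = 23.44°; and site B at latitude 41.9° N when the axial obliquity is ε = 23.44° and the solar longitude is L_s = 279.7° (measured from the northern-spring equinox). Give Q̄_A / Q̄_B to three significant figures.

— Configuration A (ϕ=+72.1°):
Solar longitude: L_s = 360° × (244 − 80)/365.25 = 161.643°.
sin δ = sin 23.44° × sin 161.643° = 0.12528, so δ = +7.197°.
cos h₀ = −tan(+72.1°) tan(+7.197°) = -0.3910, h₀ = 1.9725 rad.
Bracket: h₀ sin ϕ sin δ + cos ϕ cos δ sin h₀ = 1.9725×0.95159×0.12528 + 0.30736×0.99212×0.92041 = 0.235152 + 0.280668 = 0.515820.
Q̄ = (S_0/π) × [bracket] = (1361/π) × 0.515820 = 223.46 W/m².
— Configuration B (ϕ=+41.9°):
Solar declination: sin δ = sin ε · sin L_s = sin 23.44° × sin 279.7° = -0.39210, so δ = -23.085°.
cos h₀ = −tan(+41.9°) tan(-23.085°) = 0.3824, h₀ = 1.1784 rad.
Bracket: h₀ sin ϕ sin δ + cos ϕ cos δ sin h₀ = 1.1784×0.66783×-0.39210 + 0.74431×0.91992×0.92398 = -0.308571 + 0.632654 = 0.324083.
Q̄ = (S_0/π) × [bracket] = (1361/π) × 0.324083 = 140.40 W/m².
Ratio Q̄_A / Q̄_B = 223.46 / 140.40 = 1.592.

Q̄_A / Q̄_B ≈ 1.59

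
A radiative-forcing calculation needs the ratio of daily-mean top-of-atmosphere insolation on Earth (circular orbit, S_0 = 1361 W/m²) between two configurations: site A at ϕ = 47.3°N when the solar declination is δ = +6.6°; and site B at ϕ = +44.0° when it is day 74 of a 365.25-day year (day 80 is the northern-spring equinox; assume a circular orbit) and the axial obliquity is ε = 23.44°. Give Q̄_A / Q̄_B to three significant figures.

Q̄_A / Q̄_B ≈ 1.20

— Configuration A (ϕ=+47.3°):
cos h₀ = −tan(+47.3°) tan(+6.600°) = -0.1254, h₀ = 1.6965 rad.
Bracket: h₀ sin ϕ sin δ + cos ϕ cos δ sin h₀ = 1.6965×0.73491×0.11494 + 0.67816×0.99337×0.99211 = 0.143304 + 0.668349 = 0.811653.
Q̄ = (S_0/π) × [bracket] = (1361/π) × 0.811653 = 351.62 W/m².
— Configuration B (ϕ=+44.0°):
Solar longitude: L_s = 360° × (74 − 80)/365.25 = -5.914°, i.e. -5.914° + 360° = 354.086°.
sin δ = sin 23.44° × sin 354.086° = -0.04098, so δ = -2.349°.
cos h₀ = −tan(+44.0°) tan(-2.349°) = 0.0396, h₀ = 1.5312 rad.
Bracket: h₀ sin ϕ sin δ + cos ϕ cos δ sin h₀ = 1.5312×0.69466×-0.04098 + 0.71934×0.99916×0.99922 = -0.043589 + 0.718175 = 0.674586.
Q̄ = (S_0/π) × [bracket] = (1361/π) × 0.674586 = 292.24 W/m².
Ratio Q̄_A / Q̄_B = 351.62 / 292.24 = 1.203.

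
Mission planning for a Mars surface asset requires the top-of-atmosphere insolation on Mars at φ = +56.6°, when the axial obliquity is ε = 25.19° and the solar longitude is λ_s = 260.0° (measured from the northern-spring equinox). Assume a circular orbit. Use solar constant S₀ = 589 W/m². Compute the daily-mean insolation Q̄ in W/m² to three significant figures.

Solar declination: sin δ = sin ε · sin λ_s = sin 25.19° × sin 260.0° = -0.41916, so δ = -24.781°.
cos H₀ = −tan(+56.6°) tan(-24.781°) = 0.7002, H₀ = 0.7952 rad.
Bracket: H₀ sin φ sin δ + cos φ cos δ sin H₀ = 0.7952×0.83485×-0.41916 + 0.55048×0.90791×0.71399 = -0.278269 + 0.356842 = 0.078573.
Q̄ = (S₀/π) × [bracket] = (589/π) × 0.078573 = 14.73 W/m².

Q̄ ≈ 14.7 W/m²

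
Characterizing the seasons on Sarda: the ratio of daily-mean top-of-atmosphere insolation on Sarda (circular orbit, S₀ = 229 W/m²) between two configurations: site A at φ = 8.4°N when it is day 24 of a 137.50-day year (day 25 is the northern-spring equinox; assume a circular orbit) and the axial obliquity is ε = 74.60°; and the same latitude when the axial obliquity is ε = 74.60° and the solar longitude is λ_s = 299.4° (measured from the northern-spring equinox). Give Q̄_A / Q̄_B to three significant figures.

Q̄_A / Q̄_B ≈ 2.73

— Configuration A (φ=+8.4°):
Solar longitude: λ_s = 360° × (24 − 25)/137.50 = -2.618°, i.e. -2.618° + 360° = 357.382°.
sin δ = sin 74.60° × sin 357.382° = -0.04404, so δ = -2.524°.
cos H₀ = −tan(+8.4°) tan(-2.524°) = 0.0065, H₀ = 1.5643 rad.
Bracket: H₀ sin φ sin δ + cos φ cos δ sin H₀ = 1.5643×0.14608×-0.04404 + 0.98927×0.99903×0.99998 = -0.010064 + 0.988291 = 0.978227.
Q̄ = (S₀/π) × [bracket] = (229/π) × 0.978227 = 71.306 W/m².
— Configuration B (φ=+8.4°):
Solar declination: sin δ = sin ε · sin λ_s = sin 74.60° × sin 299.4° = -0.83993, so δ = -57.133°.
cos H₀ = −tan(+8.4°) tan(-57.133°) = 0.2285, H₀ = 1.3402 rad.
Bracket: H₀ sin φ sin δ + cos φ cos δ sin H₀ = 1.3402×0.14608×-0.83993 + 0.98927×0.54269×0.97353 = -0.164438 + 0.522656 = 0.358218.
Q̄ = (S₀/π) × [bracket] = (229/π) × 0.358218 = 26.112 W/m².
Ratio Q̄_A / Q̄_B = 71.306 / 26.112 = 2.731.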